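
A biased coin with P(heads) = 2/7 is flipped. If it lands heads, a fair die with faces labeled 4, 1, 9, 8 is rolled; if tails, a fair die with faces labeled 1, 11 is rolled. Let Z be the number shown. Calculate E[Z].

41/7

E[Z | heads] = (4+1+9+8)/4 = 11/2.
E[Z | tails] = (1+11)/2 = 6.
By the law of total expectation,
E[Z] = (2/7)·(11/2) + (5/7)·(6) = 41/7.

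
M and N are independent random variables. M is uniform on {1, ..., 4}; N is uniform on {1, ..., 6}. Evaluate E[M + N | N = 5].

15/2

Outcomes with N = 5: (1,5), (2,5), (3,5), (4,5), each with probability 1/24.
E[M + N | N = 5] = (6 + 7 + 8 + 9) / 4 = 15/2.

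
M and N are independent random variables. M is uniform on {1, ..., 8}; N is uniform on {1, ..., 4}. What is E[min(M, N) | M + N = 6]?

Outcomes with M + N = 6: (2,4), (3,3), (4,2), (5,1), each with probability 1/32.
E[min(M, N) | M + N = 6] = (2 + 3 + 2 + 1) / 4 = 2.

2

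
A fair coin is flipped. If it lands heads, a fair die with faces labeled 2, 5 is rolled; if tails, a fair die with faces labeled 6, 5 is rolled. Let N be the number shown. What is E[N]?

E[N | heads] = (2+5)/2 = 7/2.
E[N | tails] = (6+5)/2 = 11/2.
By the law of total expectation,
E[N] = (1/2)·(7/2) + (1/2)·(11/2) = 9/2.

9/2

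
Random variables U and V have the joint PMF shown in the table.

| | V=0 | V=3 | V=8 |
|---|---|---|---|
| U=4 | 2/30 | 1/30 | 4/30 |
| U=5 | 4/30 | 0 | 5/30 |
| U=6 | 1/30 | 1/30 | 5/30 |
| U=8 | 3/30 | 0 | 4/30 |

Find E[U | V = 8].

P(V = 8) = 3/5.
Σ U·P over the event = 4·(4/30) + 5·(5/30) + 6·(5/30) + 8·(4/30) = 103/30.
E[U | V = 8] = (103/30) / (3/5) = 103/18.

103/18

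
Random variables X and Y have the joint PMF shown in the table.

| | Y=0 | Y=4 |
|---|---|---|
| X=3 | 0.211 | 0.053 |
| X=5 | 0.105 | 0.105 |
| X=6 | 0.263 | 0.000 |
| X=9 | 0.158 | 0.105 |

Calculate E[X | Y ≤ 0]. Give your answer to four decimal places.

5.6418

P(Y ≤ 0) = 0.737.
Σ X·P over the event = 3·(0.211) + 5·(0.105) + 6·(0.263) + 9·(0.158) = 4.158.
E[X | Y ≤ 0] = (4.158) / (0.737) = 5.6418.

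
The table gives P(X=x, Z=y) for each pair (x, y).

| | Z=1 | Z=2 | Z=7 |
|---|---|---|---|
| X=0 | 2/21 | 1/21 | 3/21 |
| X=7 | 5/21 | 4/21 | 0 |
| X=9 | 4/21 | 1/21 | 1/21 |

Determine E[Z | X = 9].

P(X = 9) = 2/7.
Σ Z·P over the event = 1·(4/21) + 2·(1/21) + 7·(1/21) = 13/21.
E[Z | X = 9] = (13/21) / (2/7) = 13/6.

13/6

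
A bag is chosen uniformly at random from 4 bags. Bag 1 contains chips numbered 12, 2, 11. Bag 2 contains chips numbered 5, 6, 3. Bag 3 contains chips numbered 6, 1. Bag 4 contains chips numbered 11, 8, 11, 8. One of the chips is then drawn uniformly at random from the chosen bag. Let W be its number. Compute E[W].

13/2

E[W | bag 1] = (12+2+11)/3 = 25/3.
E[W | bag 2] = (5+6+3)/3 = 14/3.
E[W | bag 3] = (6+1)/2 = 7/2.
E[W | bag 4] = (11+8+11+8)/4 = 19/2.
E[W] = (1/4)·(25/3) + (1/4)·(14/3) + (1/4)·(7/2) + (1/4)·(19/2) = 13/2.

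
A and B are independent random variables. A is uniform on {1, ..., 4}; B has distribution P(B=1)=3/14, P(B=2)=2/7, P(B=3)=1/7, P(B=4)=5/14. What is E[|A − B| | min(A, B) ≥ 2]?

P(min(A, B) ≥ 2) = 33/56.
Summing |A−B|·P(x,y) over outcomes with min(A, B) ≥ 2 gives 31/56.
E[|A − B| | min(A, B) ≥ 2] = (31/56) / (33/56) = 31/33.

31/33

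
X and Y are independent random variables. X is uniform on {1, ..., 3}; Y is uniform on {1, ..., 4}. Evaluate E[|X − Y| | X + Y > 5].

1

Outcomes with X + Y > 5: (2,4), (3,3), (3,4), each with probability 1/12.
E[|X − Y| | X + Y > 5] = (2 + 0 + 1) / 3 = 1.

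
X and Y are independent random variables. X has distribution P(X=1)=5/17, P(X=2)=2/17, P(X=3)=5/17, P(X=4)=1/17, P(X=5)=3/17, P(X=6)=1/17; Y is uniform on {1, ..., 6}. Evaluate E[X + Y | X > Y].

51/8

P(X > Y) = 16/51.
Summing (X+Y)·P(x,y) over outcomes with X > Y gives 2.
E[X + Y | X > Y] = (2) / (16/51) = 51/8.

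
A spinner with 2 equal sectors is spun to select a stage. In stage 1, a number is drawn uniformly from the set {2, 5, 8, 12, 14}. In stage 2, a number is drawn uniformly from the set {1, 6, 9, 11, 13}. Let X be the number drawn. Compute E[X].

E[X | stage 1] = (2+5+8+12+14)/5 = 41/5.
E[X | stage 2] = (1+6+9+11+13)/5 = 8.
E[X] = (1/2)·(41/5) + (1/2)·(8) = 81/10.

81/10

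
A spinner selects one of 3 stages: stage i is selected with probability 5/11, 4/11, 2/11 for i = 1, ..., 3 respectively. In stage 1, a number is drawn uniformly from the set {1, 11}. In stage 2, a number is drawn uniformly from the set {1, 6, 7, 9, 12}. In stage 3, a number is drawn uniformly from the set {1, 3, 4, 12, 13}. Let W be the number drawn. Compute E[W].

E[W | stage 1] = (1+11)/2 = 6.
E[W | stage 2] = (1+6+7+9+12)/5 = 7.
E[W | stage 3] = (1+3+4+12+13)/5 = 33/5.
By the law of total expectation,
E[W] = (5/11)·(6) + (4/11)·(7) + (2/11)·(33/5) = 356/55.

356/55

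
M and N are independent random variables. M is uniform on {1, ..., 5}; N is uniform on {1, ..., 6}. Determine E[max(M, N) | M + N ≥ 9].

11/2

Outcomes with M + N ≥ 9: (3,6), (4,5), (4,6), (5,4), (5,5), (5,6), each with probability 1/30.
E[max(M, N) | M + N ≥ 9] = (6 + 5 + 6 + 5 + 5 + 6) / 6 = 11/2.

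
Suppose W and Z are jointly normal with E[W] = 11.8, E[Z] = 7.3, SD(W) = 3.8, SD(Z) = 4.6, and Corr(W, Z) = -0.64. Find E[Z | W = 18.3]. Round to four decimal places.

E[Z | W=x] = μ_Z + ρ(σ_Z/σ_W)(x − μ_W) for jointly normal variables.
E[Z | W=18.3] = 7.3 + (-0.64)·(4.6/3.8)·(18.3 − (11.8)) = 7.3 + (-0.77474)·(6.5) = 2.2642.

2.2642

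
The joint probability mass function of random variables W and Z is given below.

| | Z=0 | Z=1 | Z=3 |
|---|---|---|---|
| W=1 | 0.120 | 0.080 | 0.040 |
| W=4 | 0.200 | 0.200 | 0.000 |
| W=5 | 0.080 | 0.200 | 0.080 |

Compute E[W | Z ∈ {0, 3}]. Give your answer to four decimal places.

3.3846

P(Z ∈ {0, 3}) = 0.520.
Summing W·P(W=x,Z=y) over the conditioning event gives 1.760.
E[W | Z ∈ {0, 3}] = (1.760) / (0.520) = 3.3846.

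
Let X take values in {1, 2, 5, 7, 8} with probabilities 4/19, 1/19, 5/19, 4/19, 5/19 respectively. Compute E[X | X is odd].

P(X is odd) = 13/19.
Σ over the event: 1·4/19 + 5·5/19 + 7·4/19 = 3.
E[X | X is odd] = (3) / (13/19) = 57/13.

57/13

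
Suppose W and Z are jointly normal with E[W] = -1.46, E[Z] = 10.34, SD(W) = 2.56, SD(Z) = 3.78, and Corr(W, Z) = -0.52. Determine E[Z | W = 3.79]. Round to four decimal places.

6.3090

E[Z | W=x] = μ_Z + ρ(σ_Z/σ_W)(x − μ_W) for jointly normal variables.
E[Z | W=3.79] = 10.34 + (-0.52)·(3.78/2.56)·(3.79 − (-1.46)) = 10.34 + (-0.76781)·(5.25) = 6.3090.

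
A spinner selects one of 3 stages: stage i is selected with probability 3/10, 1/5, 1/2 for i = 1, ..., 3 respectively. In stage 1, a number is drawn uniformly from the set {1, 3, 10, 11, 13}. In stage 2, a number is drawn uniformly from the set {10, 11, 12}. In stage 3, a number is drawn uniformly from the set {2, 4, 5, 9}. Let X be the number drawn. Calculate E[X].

E[X | stage 1] = (1+3+10+11+13)/5 = 38/5.
E[X | stage 2] = (10+11+12)/3 = 11.
E[X | stage 3] = (2+4+5+9)/4 = 5.
By the law of total expectation,
E[X] = (3/10)·(38/5) + (1/5)·(11) + (1/2)·(5) = 349/50.

349/50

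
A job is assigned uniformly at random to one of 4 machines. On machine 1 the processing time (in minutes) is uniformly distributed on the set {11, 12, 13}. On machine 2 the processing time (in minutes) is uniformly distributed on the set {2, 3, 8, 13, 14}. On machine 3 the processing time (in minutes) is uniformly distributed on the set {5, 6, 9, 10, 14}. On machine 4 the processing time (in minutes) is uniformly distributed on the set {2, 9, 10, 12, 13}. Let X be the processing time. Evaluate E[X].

E[X | machine 1] = (11+12+13)/3 = 12.
E[X | machine 2] = (2+3+8+13+14)/5 = 8.
E[X | machine 3] = (5+6+9+10+14)/5 = 44/5.
E[X | machine 4] = (2+9+10+12+13)/5 = 46/5.
E[X] = (1/4)·(12) + (1/4)·(8) + (1/4)·(44/5) + (1/4)·(46/5) = 19/2.

19/2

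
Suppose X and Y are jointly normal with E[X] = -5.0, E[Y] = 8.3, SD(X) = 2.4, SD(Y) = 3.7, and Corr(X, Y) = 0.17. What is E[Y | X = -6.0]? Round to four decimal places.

8.0379

For a bivariate normal, E[Y | X=x] = μ_Y + ρ·(σ_Y/σ_X)·(x − μ_X).
E[Y | X=-6.0] = 8.3 + (0.17)·(3.7/2.4)·(-6.0 − (-5.0)) = 8.3 + (0.26208)·(-1) = 8.0379.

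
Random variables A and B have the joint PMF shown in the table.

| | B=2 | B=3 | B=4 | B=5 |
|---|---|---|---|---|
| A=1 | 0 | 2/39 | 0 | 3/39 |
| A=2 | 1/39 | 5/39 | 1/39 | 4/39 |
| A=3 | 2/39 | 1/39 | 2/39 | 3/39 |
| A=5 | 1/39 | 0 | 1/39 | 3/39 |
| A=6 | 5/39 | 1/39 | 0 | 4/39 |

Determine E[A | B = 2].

P(B = 2) = 3/13.
Summing A·P(A=x,B=y) over the conditioning event gives 43/39.
E[A | B = 2] = (43/39) / (3/13) = 43/9.

43/9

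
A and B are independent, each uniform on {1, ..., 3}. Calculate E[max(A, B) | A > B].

8/3

Outcomes with A > B: (2,1), (3,1), (3,2), each with probability 1/9.
E[max(A, B) | A > B] = (2 + 3 + 3) / 3 = 8/3.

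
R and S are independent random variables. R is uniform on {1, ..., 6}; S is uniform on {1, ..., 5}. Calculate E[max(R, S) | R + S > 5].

49/10

P(R + S > 5) = 2/3.
Summing max(R,S)·P(x,y) over outcomes with R + S > 5 gives 49/15.
E[max(R, S) | R + S > 5] = (49/15) / (2/3) = 49/10.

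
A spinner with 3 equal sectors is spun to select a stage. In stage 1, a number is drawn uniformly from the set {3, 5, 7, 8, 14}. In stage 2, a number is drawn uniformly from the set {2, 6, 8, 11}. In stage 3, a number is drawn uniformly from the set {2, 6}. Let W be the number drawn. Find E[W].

121/20

E[W | stage 1] = (3+5+7+8+14)/5 = 37/5.
E[W | stage 2] = (2+6+8+11)/4 = 27/4.
E[W | stage 3] = (2+6)/2 = 4.
E[W] = (1/3)·(37/5) + (1/3)·(27/4) + (1/3)·(4) = 121/20.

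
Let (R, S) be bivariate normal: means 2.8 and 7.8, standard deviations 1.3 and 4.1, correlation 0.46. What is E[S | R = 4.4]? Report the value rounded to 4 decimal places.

E[S | R=x] = μ_S + ρ(σ_S/σ_R)(x − μ_R) for jointly normal variables.
E[S | R=4.4] = 7.8 + (0.46)·(4.1/1.3)·(4.4 − (2.8)) = 7.8 + (1.45077)·(1.6) = 10.1212.

10.1212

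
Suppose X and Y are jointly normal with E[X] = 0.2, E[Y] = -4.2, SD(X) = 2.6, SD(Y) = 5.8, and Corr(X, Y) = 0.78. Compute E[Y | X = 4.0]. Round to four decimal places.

2.4120

For a bivariate normal, E[Y | X=x] = μ_Y + ρ·(σ_Y/σ_X)·(x − μ_X).
E[Y | X=4.0] = -4.2 + (0.78)·(5.8/2.6)·(4.0 − (0.2)) = -4.2 + (1.74)·(3.8) = 2.4120.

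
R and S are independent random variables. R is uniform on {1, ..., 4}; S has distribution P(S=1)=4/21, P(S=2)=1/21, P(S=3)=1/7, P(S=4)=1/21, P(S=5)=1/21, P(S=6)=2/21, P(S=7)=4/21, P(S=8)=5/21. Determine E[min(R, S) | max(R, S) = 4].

P(max(R, S) = 4) = 1/7.
Summing min(R,S)·P(x,y) over outcomes with max(R, S) = 4 gives 25/84.
E[min(R, S) | max(R, S) = 4] = (25/84) / (1/7) = 25/12.

25/12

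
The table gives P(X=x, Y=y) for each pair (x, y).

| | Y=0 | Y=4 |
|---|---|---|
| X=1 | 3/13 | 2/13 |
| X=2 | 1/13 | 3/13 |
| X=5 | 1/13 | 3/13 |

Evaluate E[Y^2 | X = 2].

12

P(X = 2) = 4/13.
Σ Y^2·P over the event = 0·(1/13) + 16·(3/13) = 48/13.
E[Y^2 | X = 2] = (48/13) / (4/13) = 12.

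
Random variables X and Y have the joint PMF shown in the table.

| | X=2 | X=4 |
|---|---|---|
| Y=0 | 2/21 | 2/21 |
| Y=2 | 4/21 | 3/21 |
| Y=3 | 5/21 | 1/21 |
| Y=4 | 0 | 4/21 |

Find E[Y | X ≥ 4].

P(X ≥ 4) = 10/21.
Σ Y·P over the event = 0·(2/21) + 2·(3/21) + 3·(1/21) + 4·(4/21) = 25/21.
E[Y | X ≥ 4] = (25/21) / (10/21) = 5/2.

5/2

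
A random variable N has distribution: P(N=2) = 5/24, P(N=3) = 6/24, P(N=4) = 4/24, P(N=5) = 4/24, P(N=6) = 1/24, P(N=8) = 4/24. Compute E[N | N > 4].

P(N > 4) = 3/8.
Σ over the event: 5·1/6 + 6·1/24 + 8·1/6 = 29/12.
E[N | N > 4] = (29/12) / (3/8) = 58/9.

58/9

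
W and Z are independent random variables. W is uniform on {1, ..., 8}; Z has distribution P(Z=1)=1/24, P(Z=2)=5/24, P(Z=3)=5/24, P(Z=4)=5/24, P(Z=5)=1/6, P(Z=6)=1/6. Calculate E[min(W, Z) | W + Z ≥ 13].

17/3

P(W + Z ≥ 13) = 1/16.
Summing min(W,Z)·P(x,y) over outcomes with W + Z ≥ 13 gives 17/48.
E[min(W, Z) | W + Z ≥ 13] = (17/48) / (1/16) = 17/3.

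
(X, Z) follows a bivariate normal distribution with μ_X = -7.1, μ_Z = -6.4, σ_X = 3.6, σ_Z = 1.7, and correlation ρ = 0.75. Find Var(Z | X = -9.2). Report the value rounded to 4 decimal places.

The conditional variance in a bivariate normal is σ_Z²(1 − ρ²), independent of x.
Var(Z | X=-9.2) = (1.7)²·(1 − (0.75)²) = 2.89·0.4375 = 1.2644.

1.2644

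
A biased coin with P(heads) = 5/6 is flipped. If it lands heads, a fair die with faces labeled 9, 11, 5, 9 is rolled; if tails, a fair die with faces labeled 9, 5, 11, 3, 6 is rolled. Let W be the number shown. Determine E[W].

E[W | heads] = (9+11+5+9)/4 = 17/2.
E[W | tails] = (9+5+11+3+6)/5 = 34/5.
E[W] = (5/6)·(17/2) + (1/6)·(34/5) = 493/60.

493/60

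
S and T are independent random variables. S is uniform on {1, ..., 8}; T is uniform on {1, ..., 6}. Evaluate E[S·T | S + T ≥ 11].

P(S + T ≥ 11) = 5/24.
Summing ST·P(x,y) over outcomes with S + T ≥ 11 gives 115/16.
E[S·T | S + T ≥ 11] = (115/16) / (5/24) = 69/2.

69/2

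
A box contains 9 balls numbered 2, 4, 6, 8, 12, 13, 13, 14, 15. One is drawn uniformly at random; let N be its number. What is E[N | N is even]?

23/3

P(N is even) = 2/3.
Σ over the event: 2·1/9 + 4·1/9 + 6·1/9 + 8·1/9 + 12·1/9 + 14·1/9 = 46/9.
E[N | N is even] = (46/9) / (2/3) = 23/3.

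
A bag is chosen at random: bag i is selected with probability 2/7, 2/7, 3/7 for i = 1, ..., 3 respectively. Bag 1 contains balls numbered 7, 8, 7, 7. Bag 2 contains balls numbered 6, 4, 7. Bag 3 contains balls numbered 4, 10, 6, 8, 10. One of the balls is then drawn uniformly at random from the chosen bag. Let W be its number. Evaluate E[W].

E[W | bag 1] = (7+8+7+7)/4 = 29/4.
E[W | bag 2] = (6+4+7)/3 = 17/3.
E[W | bag 3] = (4+10+6+8+10)/5 = 38/5.
E[W] = (2/7)·(29/4) + (2/7)·(17/3) + (3/7)·(38/5) = 1459/210.

1459/210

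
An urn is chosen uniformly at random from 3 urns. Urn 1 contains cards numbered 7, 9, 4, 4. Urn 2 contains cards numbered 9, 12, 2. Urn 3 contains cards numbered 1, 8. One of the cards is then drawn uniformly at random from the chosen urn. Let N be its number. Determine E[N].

109/18

E[N | urn 1] = (7+9+4+4)/4 = 6.
E[N | urn 2] = (9+12+2)/3 = 23/3.
E[N | urn 3] = (1+8)/2 = 9/2.
By the law of total expectation,
E[N] = (1/3)·(6) + (1/3)·(23/3) + (1/3)·(9/2) = 109/18.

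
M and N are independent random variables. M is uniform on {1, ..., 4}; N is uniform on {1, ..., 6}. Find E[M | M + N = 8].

Outcomes with M + N = 8: (2,6), (3,5), (4,4), each with probability 1/24.
E[M | M + N = 8] = (2 + 3 + 4) / 3 = 3.

3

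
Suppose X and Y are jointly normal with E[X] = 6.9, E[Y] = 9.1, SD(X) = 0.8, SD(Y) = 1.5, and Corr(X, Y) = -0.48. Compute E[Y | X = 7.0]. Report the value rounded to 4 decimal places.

9.0100

For a bivariate normal, E[Y | X=x] = μ_Y + ρ·(σ_Y/σ_X)·(x − μ_X).
E[Y | X=7.0] = 9.1 + (-0.48)·(1.5/0.8)·(7.0 − (6.9)) = 9.1 + (-0.9)·(0.1) = 9.0100.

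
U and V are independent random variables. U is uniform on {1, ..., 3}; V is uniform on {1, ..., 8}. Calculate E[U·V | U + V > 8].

Outcomes with U + V > 8: (1,8), (2,7), (2,8), (3,6), (3,7), (3,8), each with probability 1/24.
E[U·V | U + V > 8] = (8 + 14 + 16 + 18 + 21 + 24) / 6 = 101/6.

101/6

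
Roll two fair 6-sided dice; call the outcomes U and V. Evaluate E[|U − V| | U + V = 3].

Outcomes with U + V = 3: (1,2), (2,1), each with probability 1/36.
E[|U − V| | U + V = 3] = (1 + 1) / 2 = 1.

1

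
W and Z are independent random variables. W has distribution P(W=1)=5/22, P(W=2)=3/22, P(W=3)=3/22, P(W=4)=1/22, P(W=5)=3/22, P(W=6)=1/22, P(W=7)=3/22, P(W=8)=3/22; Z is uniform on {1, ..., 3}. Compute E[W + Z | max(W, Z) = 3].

P(max(W, Z) = 3) = 17/66.
Summing (W+Z)·P(x,y) over outcomes with max(W, Z) = 3 gives 40/33.
E[W + Z | max(W, Z) = 3] = (40/33) / (17/66) = 80/17.

80/17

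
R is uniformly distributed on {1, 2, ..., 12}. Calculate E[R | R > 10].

23/2

Given R > 10, R is equally likely to be any of {11, 12}.
E[R | R > 10] = (11 + 12) / 2 = 23/2.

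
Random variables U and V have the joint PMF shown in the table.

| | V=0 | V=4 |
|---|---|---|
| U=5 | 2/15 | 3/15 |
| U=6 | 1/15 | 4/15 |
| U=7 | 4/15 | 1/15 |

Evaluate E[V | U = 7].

P(U = 7) = 1/3.
Σ V·P over the event = 0·(4/15) + 4·(1/15) = 4/15.
E[V | U = 7] = (4/15) / (1/3) = 4/5.

4/5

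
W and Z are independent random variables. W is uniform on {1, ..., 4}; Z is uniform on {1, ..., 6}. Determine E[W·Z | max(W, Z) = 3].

Outcomes with max(W, Z) = 3: (1,3), (2,3), (3,1), (3,2), (3,3), each with probability 1/24.
E[W·Z | max(W, Z) = 3] = (3 + 6 + 3 + 6 + 9) / 5 = 27/5.

27/5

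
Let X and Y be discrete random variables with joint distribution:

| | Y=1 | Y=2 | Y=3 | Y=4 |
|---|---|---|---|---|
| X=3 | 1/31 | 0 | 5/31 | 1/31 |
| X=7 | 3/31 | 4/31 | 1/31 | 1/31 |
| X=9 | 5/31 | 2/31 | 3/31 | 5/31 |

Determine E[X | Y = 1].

23/3

P(Y = 1) = 9/31.
Σ X·P over the event = 3·(1/31) + 7·(3/31) + 9·(5/31) = 69/31.
E[X | Y = 1] = (69/31) / (9/31) = 23/3.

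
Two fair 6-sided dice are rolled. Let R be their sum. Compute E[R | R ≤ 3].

P(R ≤ 3) = 1/12.
Σ over the event: 2·1/36 + 3·1/18 = 2/9.
E[R | R ≤ 3] = (2/9) / (1/12) = 8/3.

8/3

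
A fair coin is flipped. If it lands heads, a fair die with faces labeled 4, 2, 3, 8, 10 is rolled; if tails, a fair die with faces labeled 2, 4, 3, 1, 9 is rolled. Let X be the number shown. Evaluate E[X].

E[X | heads] = (4+2+3+8+10)/5 = 27/5.
E[X | tails] = (2+4+3+1+9)/5 = 19/5.
By the law of total expectation,
E[X] = (1/2)·(27/5) + (1/2)·(19/5) = 23/5.

23/5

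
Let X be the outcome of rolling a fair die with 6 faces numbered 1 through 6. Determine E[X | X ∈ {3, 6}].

9/2

P(X ∈ {3, 6}) = 1/3.
Σ over the event: 3·1/6 + 6·1/6 = 3/2.
E[X | X ∈ {3, 6}] = (3/2) / (1/3) = 9/2.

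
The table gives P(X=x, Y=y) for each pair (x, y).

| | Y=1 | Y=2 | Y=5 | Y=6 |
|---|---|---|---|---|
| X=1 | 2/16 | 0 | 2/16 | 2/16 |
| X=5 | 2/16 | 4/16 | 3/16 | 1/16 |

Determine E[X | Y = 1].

P(Y = 1) = 1/4.
Summing X·P(X=x,Y=y) over the conditioning event gives 3/4.
E[X | Y = 1] = (3/4) / (1/4) = 3.

3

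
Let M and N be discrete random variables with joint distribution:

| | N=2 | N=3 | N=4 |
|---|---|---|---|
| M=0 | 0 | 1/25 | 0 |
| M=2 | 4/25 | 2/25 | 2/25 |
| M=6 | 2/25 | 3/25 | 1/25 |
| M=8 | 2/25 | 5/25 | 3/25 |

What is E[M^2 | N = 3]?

P(N = 3) = 11/25.
Σ M^2·P over the event = 0·(1/25) + 4·(2/25) + 36·(3/25) + 64·(5/25) = 436/25.
E[M^2 | N = 3] = (436/25) / (11/25) = 436/11.

436/11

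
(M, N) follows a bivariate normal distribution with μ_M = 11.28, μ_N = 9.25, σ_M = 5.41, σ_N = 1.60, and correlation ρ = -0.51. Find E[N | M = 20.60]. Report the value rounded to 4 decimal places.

The regression of N on M has slope ρ·σ_N/σ_M and passes through (μ_M, μ_N).
E[N | M=20.60] = 9.25 + (-0.51)·(1.60/5.41)·(20.60 − (11.28)) = 9.25 + (-0.150832)·(9.32) = 7.8442.

7.8442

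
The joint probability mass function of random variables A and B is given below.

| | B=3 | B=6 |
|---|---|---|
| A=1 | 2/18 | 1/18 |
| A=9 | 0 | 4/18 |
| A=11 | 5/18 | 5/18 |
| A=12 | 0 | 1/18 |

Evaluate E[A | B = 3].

57/7

P(B = 3) = 7/18.
Σ A·P over the event = 1·(2/18) + 11·(5/18) = 19/6.
E[A | B = 3] = (19/6) / (7/18) = 57/7.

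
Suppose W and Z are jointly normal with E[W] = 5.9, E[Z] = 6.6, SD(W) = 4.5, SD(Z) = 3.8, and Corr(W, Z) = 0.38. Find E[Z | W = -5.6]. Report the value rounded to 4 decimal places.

For a bivariate normal, E[Z | W=x] = μ_Z + ρ·(σ_Z/σ_W)·(x − μ_W).
E[Z | W=-5.6] = 6.6 + (0.38)·(3.8/4.5)·(-5.6 − (5.9)) = 6.6 + (0.32089)·(-11.5) = 2.9098.

2.9098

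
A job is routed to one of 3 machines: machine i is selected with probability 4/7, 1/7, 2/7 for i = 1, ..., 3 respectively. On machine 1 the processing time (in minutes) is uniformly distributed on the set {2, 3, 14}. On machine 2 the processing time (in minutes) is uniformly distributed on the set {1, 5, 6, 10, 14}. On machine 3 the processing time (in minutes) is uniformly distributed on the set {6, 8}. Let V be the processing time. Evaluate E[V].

E[V | machine 1] = (2+3+14)/3 = 19/3.
E[V | machine 2] = (1+5+6+10+14)/5 = 36/5.
E[V | machine 3] = (6+8)/2 = 7.
E[V] = (4/7)·(19/3) + (1/7)·(36/5) + (2/7)·(7) = 698/105.

698/105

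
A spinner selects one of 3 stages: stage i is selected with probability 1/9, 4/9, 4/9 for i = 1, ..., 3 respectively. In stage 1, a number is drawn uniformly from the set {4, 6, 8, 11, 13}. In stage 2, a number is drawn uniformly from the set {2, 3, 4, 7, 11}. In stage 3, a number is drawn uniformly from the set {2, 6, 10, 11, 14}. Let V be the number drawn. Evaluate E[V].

322/45

E[V | stage 1] = (4+6+8+11+13)/5 = 42/5.
E[V | stage 2] = (2+3+4+7+11)/5 = 27/5.
E[V | stage 3] = (2+6+10+11+14)/5 = 43/5.
E[V] = (1/9)·(42/5) + (4/9)·(27/5) + (4/9)·(43/5) = 322/45.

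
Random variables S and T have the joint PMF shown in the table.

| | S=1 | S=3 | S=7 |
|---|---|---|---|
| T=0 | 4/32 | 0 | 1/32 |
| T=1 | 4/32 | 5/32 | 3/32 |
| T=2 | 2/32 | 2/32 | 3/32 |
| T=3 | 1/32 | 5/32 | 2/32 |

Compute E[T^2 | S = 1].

P(S = 1) = 11/32.
Σ T^2·P over the event = 0·(4/32) + 1·(4/32) + 4·(2/32) + 9·(1/32) = 21/32.
E[T^2 | S = 1] = (21/32) / (11/32) = 21/11.

21/11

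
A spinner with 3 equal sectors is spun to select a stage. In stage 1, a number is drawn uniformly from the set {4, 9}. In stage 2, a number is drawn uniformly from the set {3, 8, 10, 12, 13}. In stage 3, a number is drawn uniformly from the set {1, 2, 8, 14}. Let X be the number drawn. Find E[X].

439/60

E[X | stage 1] = (4+9)/2 = 13/2.
E[X | stage 2] = (3+8+10+12+13)/5 = 46/5.
E[X | stage 3] = (1+2+8+14)/4 = 25/4.
By the law of total expectation,
E[X] = (1/3)·(13/2) + (1/3)·(46/5) + (1/3)·(25/4) = 439/60.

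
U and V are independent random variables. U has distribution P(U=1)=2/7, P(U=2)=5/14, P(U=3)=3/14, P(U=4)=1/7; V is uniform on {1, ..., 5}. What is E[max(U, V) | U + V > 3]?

P(U + V > 3) = 57/70.
Summing max(U,V)·P(x,y) over outcomes with U + V > 3 gives 107/35.
E[max(U, V) | U + V > 3] = (107/35) / (57/70) = 214/57.

214/57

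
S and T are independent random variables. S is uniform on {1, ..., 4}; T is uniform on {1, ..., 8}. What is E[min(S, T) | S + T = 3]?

1

Outcomes with S + T = 3: (1,2), (2,1), each with probability 1/32.
E[min(S, T) | S + T = 3] = (1 + 1) / 2 = 1.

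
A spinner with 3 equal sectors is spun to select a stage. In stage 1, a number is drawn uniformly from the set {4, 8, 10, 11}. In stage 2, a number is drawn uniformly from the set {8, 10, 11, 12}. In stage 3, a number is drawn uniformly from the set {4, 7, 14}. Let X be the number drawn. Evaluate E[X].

E[X | stage 1] = (4+8+10+11)/4 = 33/4.
E[X | stage 2] = (8+10+11+12)/4 = 41/4.
E[X | stage 3] = (4+7+14)/3 = 25/3.
E[X] = (1/3)·(33/4) + (1/3)·(41/4) + (1/3)·(25/3) = 161/18.

161/18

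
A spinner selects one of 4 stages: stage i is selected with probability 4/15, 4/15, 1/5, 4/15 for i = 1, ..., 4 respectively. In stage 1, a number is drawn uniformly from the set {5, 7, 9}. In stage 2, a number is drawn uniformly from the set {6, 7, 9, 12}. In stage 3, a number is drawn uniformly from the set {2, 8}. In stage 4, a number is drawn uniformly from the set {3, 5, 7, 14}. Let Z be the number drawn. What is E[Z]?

E[Z | stage 1] = (5+7+9)/3 = 7.
E[Z | stage 2] = (6+7+9+12)/4 = 17/2.
E[Z | stage 3] = (2+8)/2 = 5.
E[Z | stage 4] = (3+5+7+14)/4 = 29/4.
E[Z] = (4/15)·(7) + (4/15)·(17/2) + (1/5)·(5) + (4/15)·(29/4) = 106/15.

106/15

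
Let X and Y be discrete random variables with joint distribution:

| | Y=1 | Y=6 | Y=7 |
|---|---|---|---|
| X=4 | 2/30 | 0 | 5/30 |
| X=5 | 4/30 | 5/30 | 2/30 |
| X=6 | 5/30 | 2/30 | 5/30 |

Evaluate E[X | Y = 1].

P(Y = 1) = 11/30.
Σ X·P over the event = 4·(2/30) + 5·(4/30) + 6·(5/30) = 29/15.
E[X | Y = 1] = (29/15) / (11/30) = 58/11.

58/11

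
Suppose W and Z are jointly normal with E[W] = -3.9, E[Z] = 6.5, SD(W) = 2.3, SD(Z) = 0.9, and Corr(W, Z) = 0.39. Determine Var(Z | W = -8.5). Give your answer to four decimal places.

The conditional variance in a bivariate normal is σ_Z²(1 − ρ²), independent of x.
Var(Z | W=-8.5) = (0.9)²·(1 − (0.39)²) = 0.81·0.8479 = 0.6868.

0.6868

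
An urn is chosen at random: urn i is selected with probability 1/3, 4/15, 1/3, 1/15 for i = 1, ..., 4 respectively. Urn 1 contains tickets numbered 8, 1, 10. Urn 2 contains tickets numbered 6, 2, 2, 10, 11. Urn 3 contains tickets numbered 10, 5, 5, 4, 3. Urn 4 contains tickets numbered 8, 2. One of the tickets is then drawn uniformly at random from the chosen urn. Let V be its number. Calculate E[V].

E[V | urn 1] = (8+1+10)/3 = 19/3.
E[V | urn 2] = (6+2+2+10+11)/5 = 31/5.
E[V | urn 3] = (10+5+5+4+3)/5 = 27/5.
E[V | urn 4] = (8+2)/2 = 5.
By the law of total expectation,
E[V] = (1/3)·(19/3) + (4/15)·(31/5) + (1/3)·(27/5) + (1/15)·(5) = 1327/225.

1327/225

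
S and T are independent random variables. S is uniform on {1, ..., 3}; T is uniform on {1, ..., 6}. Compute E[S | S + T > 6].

Outcomes with S + T > 6: (1,6), (2,5), (2,6), (3,4), (3,5), (3,6), each with probability 1/18.
E[S | S + T > 6] = (1 + 2 + 2 + 3 + 3 + 3) / 6 = 7/3.

7/3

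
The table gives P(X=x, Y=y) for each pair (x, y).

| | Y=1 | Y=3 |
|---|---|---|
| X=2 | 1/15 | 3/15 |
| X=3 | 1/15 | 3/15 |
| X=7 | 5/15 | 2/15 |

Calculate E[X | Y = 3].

29/8

P(Y = 3) = 8/15.
Summing X·P(X=x,Y=y) over the conditioning event gives 29/15.
E[X | Y = 3] = (29/15) / (8/15) = 29/8.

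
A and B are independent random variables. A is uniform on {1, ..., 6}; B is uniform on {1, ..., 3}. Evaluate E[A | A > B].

P(A > B) = 2/3.
Summing A·P(x,y) over outcomes with A > B gives 53/18.
E[A | A > B] = (53/18) / (2/3) = 53/12.

53/12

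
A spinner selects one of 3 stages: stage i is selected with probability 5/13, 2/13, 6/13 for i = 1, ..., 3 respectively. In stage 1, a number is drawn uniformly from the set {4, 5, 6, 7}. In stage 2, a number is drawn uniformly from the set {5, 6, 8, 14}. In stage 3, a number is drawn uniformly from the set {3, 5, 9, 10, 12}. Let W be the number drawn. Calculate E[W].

454/65

E[W | stage 1] = (4+5+6+7)/4 = 11/2.
E[W | stage 2] = (5+6+8+14)/4 = 33/4.
E[W | stage 3] = (3+5+9+10+12)/5 = 39/5.
By the law of total expectation,
E[W] = (5/13)·(11/2) + (2/13)·(33/4) + (6/13)·(39/5) = 454/65.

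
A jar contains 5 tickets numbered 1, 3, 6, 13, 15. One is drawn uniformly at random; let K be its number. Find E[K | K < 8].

10/3

P(K < 8) = 3/5.
Σ over the event: 1·1/5 + 3·1/5 + 6·1/5 = 2.
E[K | K < 8] = (2) / (3/5) = 10/3.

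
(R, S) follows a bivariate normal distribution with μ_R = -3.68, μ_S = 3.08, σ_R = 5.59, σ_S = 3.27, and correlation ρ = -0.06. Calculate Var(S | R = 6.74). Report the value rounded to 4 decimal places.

For a bivariate normal, Var(S | R=x) = σ_S²(1 − ρ²).
Var(S | R=6.74) = (3.27)²·(1 − (-0.06)²) = 10.6929·0.9964 = 10.6544.

10.6544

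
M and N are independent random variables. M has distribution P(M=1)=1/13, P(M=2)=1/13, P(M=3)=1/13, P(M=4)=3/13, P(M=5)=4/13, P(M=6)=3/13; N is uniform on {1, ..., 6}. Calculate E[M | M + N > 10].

28/5

P(M + N > 10) = 5/39.
Summing M·P(x,y) over outcomes with M + N > 10 gives 28/39.
E[M | M + N > 10] = (28/39) / (5/39) = 28/5.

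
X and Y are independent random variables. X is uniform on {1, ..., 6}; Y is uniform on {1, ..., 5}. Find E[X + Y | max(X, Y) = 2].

10/3

Outcomes with max(X, Y) = 2: (1,2), (2,1), (2,2), each with probability 1/30.
E[X + Y | max(X, Y) = 2] = (3 + 3 + 4) / 3 = 10/3.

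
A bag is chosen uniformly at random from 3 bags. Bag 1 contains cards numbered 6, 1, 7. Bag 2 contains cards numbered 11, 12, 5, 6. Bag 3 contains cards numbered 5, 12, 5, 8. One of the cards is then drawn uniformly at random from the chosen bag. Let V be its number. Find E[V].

62/9

E[V | bag 1] = (6+1+7)/3 = 14/3.
E[V | bag 2] = (11+12+5+6)/4 = 17/2.
E[V | bag 3] = (5+12+5+8)/4 = 15/2.
E[V] = (1/3)·(14/3) + (1/3)·(17/2) + (1/3)·(15/2) = 62/9.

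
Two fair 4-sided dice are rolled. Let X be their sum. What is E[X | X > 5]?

20/3

P(X > 5) = 3/8.
Σ over the event: 6·3/16 + 7·1/8 + 8·1/16 = 5/2.
E[X | X > 5] = (5/2) / (3/8) = 20/3.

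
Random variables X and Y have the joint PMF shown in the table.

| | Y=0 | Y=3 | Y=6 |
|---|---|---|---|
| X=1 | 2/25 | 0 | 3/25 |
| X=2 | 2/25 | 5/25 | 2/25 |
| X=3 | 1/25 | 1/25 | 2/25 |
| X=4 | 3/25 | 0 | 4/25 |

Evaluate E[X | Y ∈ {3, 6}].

P(Y ∈ {3, 6}) = 17/25.
Σ X·P over the event = 1·(3/25) + 2·(5/25) + 2·(2/25) + 3·(1/25) + 3·(2/25) + 4·(4/25) = 42/25.
E[X | Y ∈ {3, 6}] = (42/25) / (17/25) = 42/17.

42/17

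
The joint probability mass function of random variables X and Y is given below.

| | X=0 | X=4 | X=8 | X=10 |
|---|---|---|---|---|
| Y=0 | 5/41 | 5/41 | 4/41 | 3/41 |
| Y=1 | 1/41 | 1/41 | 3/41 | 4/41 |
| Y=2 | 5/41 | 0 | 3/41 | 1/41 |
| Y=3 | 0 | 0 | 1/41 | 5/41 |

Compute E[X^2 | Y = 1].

P(Y = 1) = 9/41.
Σ X^2·P over the event = 0·(1/41) + 16·(1/41) + 64·(3/41) + 100·(4/41) = 608/41.
E[X^2 | Y = 1] = (608/41) / (9/41) = 608/9.

608/9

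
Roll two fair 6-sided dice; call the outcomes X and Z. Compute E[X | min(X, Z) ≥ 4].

P(min(X, Z) ≥ 4) = 1/4.
Summing X·P(x,y) over outcomes with min(X, Z) ≥ 4 gives 5/4.
E[X | min(X, Z) ≥ 4] = (5/4) / (1/4) = 5.

5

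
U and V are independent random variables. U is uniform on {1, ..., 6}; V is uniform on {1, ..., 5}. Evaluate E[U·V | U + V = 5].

Outcomes with U + V = 5: (1,4), (2,3), (3,2), (4,1), each with probability 1/30.
E[U·V | U + V = 5] = (4 + 6 + 6 + 4) / 4 = 5.

5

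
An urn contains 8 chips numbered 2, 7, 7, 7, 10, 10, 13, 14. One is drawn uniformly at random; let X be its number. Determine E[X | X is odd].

17/2

P(X is odd) = 1/2.
Σ over the event: 7·3/8 + 13·1/8 = 17/4.
E[X | X is odd] = (17/4) / (1/2) = 17/2.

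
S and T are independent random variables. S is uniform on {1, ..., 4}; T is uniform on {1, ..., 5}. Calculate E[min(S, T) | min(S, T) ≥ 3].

Outcomes with min(S, T) ≥ 3: (3,3), (3,4), (3,5), (4,3), (4,4), (4,5), each with probability 1/20.
E[min(S, T) | min(S, T) ≥ 3] = (3 + 3 + 3 + 3 + 4 + 4) / 6 = 10/3.

10/3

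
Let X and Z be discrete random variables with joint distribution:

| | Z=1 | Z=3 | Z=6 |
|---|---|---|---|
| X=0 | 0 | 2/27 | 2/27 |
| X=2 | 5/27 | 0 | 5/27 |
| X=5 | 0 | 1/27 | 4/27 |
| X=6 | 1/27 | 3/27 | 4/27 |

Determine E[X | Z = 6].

P(Z = 6) = 5/9.
Σ X·P over the event = 0·(2/27) + 2·(5/27) + 5·(4/27) + 6·(4/27) = 2.
E[X | Z = 6] = (2) / (5/9) = 18/5.

18/5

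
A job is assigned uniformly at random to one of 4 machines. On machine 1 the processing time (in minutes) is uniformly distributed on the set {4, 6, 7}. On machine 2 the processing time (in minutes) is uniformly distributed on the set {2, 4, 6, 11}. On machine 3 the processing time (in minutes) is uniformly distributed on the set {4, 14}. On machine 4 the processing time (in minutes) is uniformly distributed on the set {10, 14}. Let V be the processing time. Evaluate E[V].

389/48

E[V | machine 1] = (4+6+7)/3 = 17/3.
E[V | machine 2] = (2+4+6+11)/4 = 23/4.
E[V | machine 3] = (4+14)/2 = 9.
E[V | machine 4] = (10+14)/2 = 12.
E[V] = (1/4)·(17/3) + (1/4)·(23/4) + (1/4)·(9) + (1/4)·(12) = 389/48.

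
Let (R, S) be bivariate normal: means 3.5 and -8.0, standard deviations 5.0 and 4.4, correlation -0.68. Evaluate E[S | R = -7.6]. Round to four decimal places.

-1.3578

E[S | R=x] = μ_S + ρ(σ_S/σ_R)(x − μ_R) for jointly normal variables.
E[S | R=-7.6] = -8.0 + (-0.68)·(4.4/5.0)·(-7.6 − (3.5)) = -8.0 + (-0.5984)·(-11.1) = -1.3578.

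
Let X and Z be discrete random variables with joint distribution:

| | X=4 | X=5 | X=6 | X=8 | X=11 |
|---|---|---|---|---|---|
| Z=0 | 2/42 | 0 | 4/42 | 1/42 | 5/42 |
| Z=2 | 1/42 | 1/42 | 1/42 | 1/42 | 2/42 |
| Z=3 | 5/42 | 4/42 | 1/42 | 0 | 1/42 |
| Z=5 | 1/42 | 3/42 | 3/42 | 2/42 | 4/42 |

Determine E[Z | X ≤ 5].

3

P(X ≤ 5) = 17/42.
Summing Z·P(X=x,Z=y) over the conditioning event gives 17/14.
E[Z | X ≤ 5] = (17/14) / (17/42) = 3.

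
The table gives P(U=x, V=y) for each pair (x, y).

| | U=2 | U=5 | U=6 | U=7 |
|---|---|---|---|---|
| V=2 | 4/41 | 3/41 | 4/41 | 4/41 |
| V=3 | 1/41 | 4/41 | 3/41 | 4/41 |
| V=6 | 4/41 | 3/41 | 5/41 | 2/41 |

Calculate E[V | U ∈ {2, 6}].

P(U ∈ {2, 6}) = 21/41.
Σ V·P over the event = 2·(4/41) + 3·(1/41) + 6·(4/41) + 2·(4/41) + 3·(3/41) + 6·(5/41) = 2.
E[V | U ∈ {2, 6}] = (2) / (21/41) = 82/21.

82/21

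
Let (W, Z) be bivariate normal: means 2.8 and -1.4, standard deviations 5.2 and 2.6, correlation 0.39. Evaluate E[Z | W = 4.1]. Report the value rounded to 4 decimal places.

-1.1465

For a bivariate normal, E[Z | W=x] = μ_Z + ρ·(σ_Z/σ_W)·(x − μ_W).
E[Z | W=4.1] = -1.4 + (0.39)·(2.6/5.2)·(4.1 − (2.8)) = -1.4 + (0.195)·(1.3) = -1.1465.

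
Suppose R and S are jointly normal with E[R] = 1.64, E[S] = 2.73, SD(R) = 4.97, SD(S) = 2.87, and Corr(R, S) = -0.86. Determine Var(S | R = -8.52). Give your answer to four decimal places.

Var(S | R=x) = (1 − ρ²)·σ_S².
Var(S | R=-8.52) = (2.87)²·(1 − (-0.86)²) = 8.2369·0.2604 = 2.1449.

2.1449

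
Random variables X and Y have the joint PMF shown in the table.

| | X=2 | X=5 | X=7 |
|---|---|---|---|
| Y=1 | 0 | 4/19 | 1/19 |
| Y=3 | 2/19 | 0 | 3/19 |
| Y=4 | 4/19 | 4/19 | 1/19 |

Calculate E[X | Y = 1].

27/5

P(Y = 1) = 5/19.
Summing X·P(X=x,Y=y) over the conditioning event gives 27/19.
E[X | Y = 1] = (27/19) / (5/19) = 27/5.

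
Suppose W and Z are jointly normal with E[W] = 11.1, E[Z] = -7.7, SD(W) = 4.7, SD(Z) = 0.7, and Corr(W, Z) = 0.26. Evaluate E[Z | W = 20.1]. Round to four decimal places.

-7.3515

The regression of Z on W has slope ρ·σ_Z/σ_W and passes through (μ_W, μ_Z).
E[Z | W=20.1] = -7.7 + (0.26)·(0.7/4.7)·(20.1 − (11.1)) = -7.7 + (0.038723)·(9) = -7.3515.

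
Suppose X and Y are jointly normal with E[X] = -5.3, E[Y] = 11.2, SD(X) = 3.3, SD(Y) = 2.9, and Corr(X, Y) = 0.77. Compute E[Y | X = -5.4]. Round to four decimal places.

11.1323

E[Y | X=x] = μ_Y + ρ(σ_Y/σ_X)(x − μ_X) for jointly normal variables.
E[Y | X=-5.4] = 11.2 + (0.77)·(2.9/3.3)·(-5.4 − (-5.3)) = 11.2 + (0.67667)·(-0.1) = 11.1323.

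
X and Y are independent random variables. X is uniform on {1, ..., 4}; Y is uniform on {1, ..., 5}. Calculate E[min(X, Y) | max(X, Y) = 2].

Outcomes with max(X, Y) = 2: (1,2), (2,1), (2,2), each with probability 1/20.
E[min(X, Y) | max(X, Y) = 2] = (1 + 1 + 2) / 3 = 4/3.

4/3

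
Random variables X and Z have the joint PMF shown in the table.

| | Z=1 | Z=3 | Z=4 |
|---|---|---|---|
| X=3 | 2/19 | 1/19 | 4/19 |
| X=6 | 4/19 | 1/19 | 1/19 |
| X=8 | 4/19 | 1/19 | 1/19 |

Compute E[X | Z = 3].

17/3

P(Z = 3) = 3/19.
Summing X·P(X=x,Z=y) over the conditioning event gives 17/19.
E[X | Z = 3] = (17/19) / (3/19) = 17/3.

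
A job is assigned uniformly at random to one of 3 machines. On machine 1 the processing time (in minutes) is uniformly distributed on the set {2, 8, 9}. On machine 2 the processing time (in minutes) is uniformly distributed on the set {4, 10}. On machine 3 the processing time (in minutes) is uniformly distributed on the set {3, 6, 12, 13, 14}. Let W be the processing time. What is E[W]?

344/45

E[W | machine 1] = (2+8+9)/3 = 19/3.
E[W | machine 2] = (4+10)/2 = 7.
E[W | machine 3] = (3+6+12+13+14)/5 = 48/5.
By the law of total expectation,
E[W] = (1/3)·(19/3) + (1/3)·(7) + (1/3)·(48/5) = 344/45.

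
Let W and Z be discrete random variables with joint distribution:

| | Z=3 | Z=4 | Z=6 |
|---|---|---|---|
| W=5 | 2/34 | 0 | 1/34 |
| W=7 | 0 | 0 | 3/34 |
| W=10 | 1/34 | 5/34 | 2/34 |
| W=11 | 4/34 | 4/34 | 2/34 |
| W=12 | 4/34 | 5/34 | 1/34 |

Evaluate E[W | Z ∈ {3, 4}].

P(Z ∈ {3, 4}) = 25/34.
Σ W·P over the event = 5·(2/34) + 10·(1/34) + 10·(5/34) + 11·(4/34) + 11·(4/34) + 12·(4/34) + 12·(5/34) = 133/17.
E[W | Z ∈ {3, 4}] = (133/17) / (25/34) = 266/25.

266/25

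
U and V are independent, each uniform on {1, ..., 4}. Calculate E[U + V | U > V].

Outcomes with U > V: (2,1), (3,1), (3,2), (4,1), (4,2), (4,3), each with probability 1/16.
E[U + V | U > V] = (3 + 4 + 5 + 5 + 6 + 7) / 6 = 5.

5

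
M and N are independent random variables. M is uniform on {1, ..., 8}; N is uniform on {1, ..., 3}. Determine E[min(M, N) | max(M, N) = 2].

Outcomes with max(M, N) = 2: (1,2), (2,1), (2,2), each with probability 1/24.
E[min(M, N) | max(M, N) = 2] = (1 + 1 + 2) / 3 = 4/3.

4/3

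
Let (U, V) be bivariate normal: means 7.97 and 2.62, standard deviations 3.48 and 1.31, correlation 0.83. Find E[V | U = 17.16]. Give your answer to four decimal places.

E[V | U=x] = μ_V + ρ(σ_V/σ_U)(x − μ_U) for jointly normal variables.
E[V | U=17.16] = 2.62 + (0.83)·(1.31/3.48)·(17.16 − (7.97)) = 2.62 + (0.31244)·(9.19) = 5.4913.

5.4913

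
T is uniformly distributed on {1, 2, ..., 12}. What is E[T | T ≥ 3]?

Given T ≥ 3, T is equally likely to be any of {3, 4, 5, 6, 7, 8, 9, 10, 11, 12}.
E[T | T ≥ 3] = (3 + 4 + 5 + 6 + 7 + 8 + 9 + 10 + 11 + 12) / 10 = 15/2.

15/2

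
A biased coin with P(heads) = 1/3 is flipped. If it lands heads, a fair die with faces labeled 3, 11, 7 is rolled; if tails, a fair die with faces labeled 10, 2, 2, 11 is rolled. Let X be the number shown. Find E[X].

E[X | heads] = (3+11+7)/3 = 7.
E[X | tails] = (10+2+2+11)/4 = 25/4.
By the law of total expectation,
E[X] = (1/3)·(7) + (2/3)·(25/4) = 13/2.

13/2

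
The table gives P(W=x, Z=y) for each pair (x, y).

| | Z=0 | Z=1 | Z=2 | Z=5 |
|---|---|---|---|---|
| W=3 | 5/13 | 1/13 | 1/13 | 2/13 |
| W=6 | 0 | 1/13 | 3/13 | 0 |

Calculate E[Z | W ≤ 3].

P(W ≤ 3) = 9/13.
Σ Z·P over the event = 0·(5/13) + 1·(1/13) + 2·(1/13) + 5·(2/13) = 1.
E[Z | W ≤ 3] = (1) / (9/13) = 13/9.

13/9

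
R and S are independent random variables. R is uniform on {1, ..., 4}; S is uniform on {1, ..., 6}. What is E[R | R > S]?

Outcomes with R > S: (2,1), (3,1), (3,2), (4,1), (4,2), (4,3), each with probability 1/24.
E[R | R > S] = (2 + 3 + 3 + 4 + 4 + 4) / 6 = 10/3.

10/3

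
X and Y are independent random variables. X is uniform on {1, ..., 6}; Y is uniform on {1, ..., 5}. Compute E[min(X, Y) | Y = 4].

Outcomes with Y = 4: (1,4), (2,4), (3,4), (4,4), (5,4), (6,4), each with probability 1/30.
E[min(X, Y) | Y = 4] = (1 + 2 + 3 + 4 + 4 + 4) / 6 = 3.

3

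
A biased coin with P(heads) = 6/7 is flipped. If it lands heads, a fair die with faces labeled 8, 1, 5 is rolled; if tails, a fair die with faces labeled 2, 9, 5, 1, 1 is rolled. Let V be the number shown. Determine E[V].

E[V | heads] = (8+1+5)/3 = 14/3.
E[V | tails] = (2+9+5+1+1)/5 = 18/5.
E[V] = (6/7)·(14/3) + (1/7)·(18/5) = 158/35.

158/35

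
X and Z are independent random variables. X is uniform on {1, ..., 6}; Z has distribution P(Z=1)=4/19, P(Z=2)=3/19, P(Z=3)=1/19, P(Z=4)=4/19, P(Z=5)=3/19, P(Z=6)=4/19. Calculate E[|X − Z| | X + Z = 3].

P(X + Z = 3) = 7/114.
Summing |X−Z|·P(x,y) over outcomes with X + Z = 3 gives 7/114.
E[|X − Z| | X + Z = 3] = (7/114) / (7/114) = 1.

1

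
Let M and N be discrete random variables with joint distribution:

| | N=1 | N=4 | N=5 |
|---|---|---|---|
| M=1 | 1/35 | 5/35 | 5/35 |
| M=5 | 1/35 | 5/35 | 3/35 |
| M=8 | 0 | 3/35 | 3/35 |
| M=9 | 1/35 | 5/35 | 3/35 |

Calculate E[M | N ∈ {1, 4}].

38/7

P(N ∈ {1, 4}) = 3/5.
Σ M·P over the event = 1·(1/35) + 1·(5/35) + 5·(1/35) + 5·(5/35) + 8·(3/35) + 9·(1/35) + 9·(5/35) = 114/35.
E[M | N ∈ {1, 4}] = (114/35) / (3/5) = 38/7.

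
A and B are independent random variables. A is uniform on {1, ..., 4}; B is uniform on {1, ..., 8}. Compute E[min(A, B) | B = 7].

P(B = 7) = 1/8.
Summing min(A,B)·P(x,y) over outcomes with B = 7 gives 5/16.
E[min(A, B) | B = 7] = (5/16) / (1/8) = 5/2.

5/2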